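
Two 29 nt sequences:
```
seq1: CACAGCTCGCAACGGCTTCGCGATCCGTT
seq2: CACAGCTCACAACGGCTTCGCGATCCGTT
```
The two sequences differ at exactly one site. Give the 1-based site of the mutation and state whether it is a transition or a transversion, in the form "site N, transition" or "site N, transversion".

The sequences differ only at site 9: G→A (purine→purine), a transition.

site 9, transition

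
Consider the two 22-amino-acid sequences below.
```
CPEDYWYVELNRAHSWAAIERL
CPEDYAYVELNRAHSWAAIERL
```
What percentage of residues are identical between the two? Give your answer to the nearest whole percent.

95%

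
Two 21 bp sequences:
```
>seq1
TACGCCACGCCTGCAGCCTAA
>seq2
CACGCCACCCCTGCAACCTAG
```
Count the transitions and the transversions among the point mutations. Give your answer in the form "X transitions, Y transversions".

3 transitions, 1 transversion

Mismatches (1-based):
base 1: T→C (pyrimidine→pyrimidine, transition)
base 9: G→C (purine→pyrimidine, transversion)
base 16: G→A (purine→purine, transition)
base 21: A→G (purine→purine, transition)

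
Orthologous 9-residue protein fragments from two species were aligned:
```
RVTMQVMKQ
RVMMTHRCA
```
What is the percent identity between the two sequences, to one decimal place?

6 positions differ (3, 5, 6, 7, 8, 9), so 3 of 9 match: 3/9 = 33.33%.

33.3%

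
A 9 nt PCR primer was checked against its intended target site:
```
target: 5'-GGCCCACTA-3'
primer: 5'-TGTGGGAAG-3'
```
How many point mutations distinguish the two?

The sequences differ at bases 1, 3, 4, 5, 6, 7, 8, 9 (1-based) — 8 in total.

8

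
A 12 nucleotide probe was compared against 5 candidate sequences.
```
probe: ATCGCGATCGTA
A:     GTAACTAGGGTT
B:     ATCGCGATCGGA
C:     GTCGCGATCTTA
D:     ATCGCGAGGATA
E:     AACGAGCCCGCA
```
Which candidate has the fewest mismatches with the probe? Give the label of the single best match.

B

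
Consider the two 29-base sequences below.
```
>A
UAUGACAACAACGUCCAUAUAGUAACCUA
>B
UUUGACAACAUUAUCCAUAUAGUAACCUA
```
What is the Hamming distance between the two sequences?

The sequences differ at bases 2, 11, 12, 13 (1-based) — 4 in total.

4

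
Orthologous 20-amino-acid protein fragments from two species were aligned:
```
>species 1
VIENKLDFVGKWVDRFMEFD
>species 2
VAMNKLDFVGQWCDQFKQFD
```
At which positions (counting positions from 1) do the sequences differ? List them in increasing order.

2, 3, 11, 13, 15, 17, 18

Scanning 1-based: 2: I/A; 3: E/M; 11: K/Q; 13: V/C; 15: R/Q; 17: M/K; 18: E/Q.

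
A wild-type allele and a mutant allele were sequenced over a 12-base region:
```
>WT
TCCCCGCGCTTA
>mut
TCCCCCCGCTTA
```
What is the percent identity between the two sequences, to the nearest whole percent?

Mismatch at position 6 (1-based): 1 of 12.
Identical positions: 11/12 = 91.67% → 92%.

92%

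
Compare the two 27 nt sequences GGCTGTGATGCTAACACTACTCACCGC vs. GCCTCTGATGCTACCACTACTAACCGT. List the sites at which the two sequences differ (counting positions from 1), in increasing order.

Differences at site 2 (G→C), site 5 (G→C), site 14 (A→C), site 22 (C→A), site 27 (C→T).

2, 5, 14, 22, 27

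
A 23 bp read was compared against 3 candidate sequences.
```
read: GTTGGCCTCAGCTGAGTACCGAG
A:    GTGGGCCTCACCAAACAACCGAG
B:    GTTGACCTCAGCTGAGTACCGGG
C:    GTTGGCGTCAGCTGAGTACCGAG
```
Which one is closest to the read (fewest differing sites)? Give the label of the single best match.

C

Hamming distances to read — A: 6; B: 2; C: 1.
Smallest is C with 1 mismatch.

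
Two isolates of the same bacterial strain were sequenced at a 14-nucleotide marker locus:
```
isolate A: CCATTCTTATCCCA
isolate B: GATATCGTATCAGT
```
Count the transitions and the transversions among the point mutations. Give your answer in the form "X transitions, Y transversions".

Transitions (purine↔purine or pyrimidine↔pyrimidine): none.
Transversions (purine↔pyrimidine): 1 C→G, 2 C→A, 3 A→T, 4 T→A, 7 T→G, 12 C→A, 13 C→G, 14 A→T.

0 transitions, 8 transversions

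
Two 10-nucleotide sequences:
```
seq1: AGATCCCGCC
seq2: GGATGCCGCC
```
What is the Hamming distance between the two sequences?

2

The sequences differ at bases 1, 5 (1-based) — 2 in total.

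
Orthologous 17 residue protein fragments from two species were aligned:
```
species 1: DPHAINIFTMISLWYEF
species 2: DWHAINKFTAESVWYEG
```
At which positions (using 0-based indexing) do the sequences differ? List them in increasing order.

1, 6, 9, 10, 12, 16

Differences at position 1 (P→W), position 6 (I→K), position 9 (M→A), position 10 (I→E), position 12 (L→V), position 16 (F→G).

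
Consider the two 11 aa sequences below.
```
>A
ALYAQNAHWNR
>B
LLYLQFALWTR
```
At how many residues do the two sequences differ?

5

Comparing position by position, 5 residues differ: 1 (A/L), 4 (A/L), 6 (N/F), 8 (H/L), 10 (N/T).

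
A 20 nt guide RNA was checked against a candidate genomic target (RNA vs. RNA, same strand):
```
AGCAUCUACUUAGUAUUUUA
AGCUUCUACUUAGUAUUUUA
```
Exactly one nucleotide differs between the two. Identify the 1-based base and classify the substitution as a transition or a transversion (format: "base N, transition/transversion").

The sequences differ only at base 4: A→U (purine→pyrimidine), a transversion.

base 4, transversion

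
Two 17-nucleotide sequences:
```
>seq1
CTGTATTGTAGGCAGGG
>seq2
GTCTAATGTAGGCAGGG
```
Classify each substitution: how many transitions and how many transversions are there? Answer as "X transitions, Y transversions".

0 transitions, 3 transversions

Mismatches (1-based):
base 1: C→G (pyrimidine→purine, transversion)
base 3: G→C (purine→pyrimidine, transversion)
base 6: T→A (pyrimidine→purine, transversion)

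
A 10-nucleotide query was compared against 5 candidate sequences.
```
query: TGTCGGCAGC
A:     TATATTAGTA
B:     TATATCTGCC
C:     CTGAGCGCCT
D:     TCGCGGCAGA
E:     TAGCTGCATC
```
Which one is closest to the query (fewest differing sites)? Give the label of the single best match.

Hamming distances to query — A: 8; B: 7; C: 9; D: 3; E: 4.
Smallest is D with 3 mismatches.

D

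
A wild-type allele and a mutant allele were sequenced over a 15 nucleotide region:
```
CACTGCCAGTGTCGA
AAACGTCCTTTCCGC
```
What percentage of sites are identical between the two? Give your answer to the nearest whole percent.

40%

9 positions differ (1, 3, 4, 6, 8, 9, 11, 12, 15), so 6 of 15 match: 6/15 = 40%.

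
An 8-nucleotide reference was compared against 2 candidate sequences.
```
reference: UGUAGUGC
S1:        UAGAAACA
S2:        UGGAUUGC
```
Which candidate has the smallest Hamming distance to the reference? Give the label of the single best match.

S2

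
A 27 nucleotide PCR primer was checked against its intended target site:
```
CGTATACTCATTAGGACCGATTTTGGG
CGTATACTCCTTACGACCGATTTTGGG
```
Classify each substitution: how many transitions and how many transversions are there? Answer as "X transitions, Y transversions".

Mismatches (1-based):
position 10: A→C (purine→pyrimidine, transversion)
position 14: G→C (purine→pyrimidine, transversion)

0 transitions, 2 transversions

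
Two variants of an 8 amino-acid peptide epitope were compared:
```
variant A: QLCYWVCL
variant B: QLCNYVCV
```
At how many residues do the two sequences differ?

3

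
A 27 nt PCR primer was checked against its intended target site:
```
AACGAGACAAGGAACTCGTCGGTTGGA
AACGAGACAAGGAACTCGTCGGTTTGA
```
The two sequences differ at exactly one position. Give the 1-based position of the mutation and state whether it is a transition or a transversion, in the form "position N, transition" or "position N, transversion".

position 25, transversion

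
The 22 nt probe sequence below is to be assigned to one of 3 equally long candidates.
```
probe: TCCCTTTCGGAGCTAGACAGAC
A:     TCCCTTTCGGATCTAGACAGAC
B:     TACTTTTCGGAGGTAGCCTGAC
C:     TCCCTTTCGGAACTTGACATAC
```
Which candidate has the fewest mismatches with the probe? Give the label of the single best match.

A

Hamming distances to probe — A: 1; B: 5; C: 3.
Smallest is A with 1 mismatch.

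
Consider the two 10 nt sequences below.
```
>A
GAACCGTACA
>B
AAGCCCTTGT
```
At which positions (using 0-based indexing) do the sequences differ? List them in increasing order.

0, 2, 5, 7, 8, 9

Differences at position 0 (G→A), position 2 (A→G), position 5 (G→C), position 7 (A→T), position 8 (C→G), position 9 (A→T).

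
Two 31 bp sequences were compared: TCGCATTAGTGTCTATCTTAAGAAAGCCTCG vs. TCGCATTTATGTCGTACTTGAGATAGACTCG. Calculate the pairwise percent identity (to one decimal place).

74.2%

8 positions differ (8, 9, 14, 15, 16, 20, 24, 27), so 23 of 31 match: 23/31 = 74.19%.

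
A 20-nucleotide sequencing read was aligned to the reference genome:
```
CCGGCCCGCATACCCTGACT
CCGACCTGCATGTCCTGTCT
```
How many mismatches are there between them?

Mismatches (1-based): site 4: G→A; site 7: C→T; site 12: A→G; site 13: C→T; site 18: A→T.

5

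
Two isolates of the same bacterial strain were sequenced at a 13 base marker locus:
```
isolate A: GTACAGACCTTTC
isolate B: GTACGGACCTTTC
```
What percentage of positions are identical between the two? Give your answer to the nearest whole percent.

92%

Mismatch at position 5 (1-based): 1 of 13.
Identical positions: 12/13 = 92.31% → 92%.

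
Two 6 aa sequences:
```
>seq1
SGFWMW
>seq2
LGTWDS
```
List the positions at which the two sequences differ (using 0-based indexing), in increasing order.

Differences at position 0 (S→L), position 2 (F→T), position 4 (M→D), position 5 (W→S).

0, 2, 4, 5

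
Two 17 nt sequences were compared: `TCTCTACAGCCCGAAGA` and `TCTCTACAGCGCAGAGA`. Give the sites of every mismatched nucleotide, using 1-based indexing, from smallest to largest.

11, 13, 14

Scanning 1-based: 11: C/G; 13: G/A; 14: A/G.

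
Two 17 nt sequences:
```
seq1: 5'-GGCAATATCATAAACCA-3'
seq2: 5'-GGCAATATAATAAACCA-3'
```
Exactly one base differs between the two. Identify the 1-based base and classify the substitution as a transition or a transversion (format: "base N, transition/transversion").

base 9, transversion

Base 9 changes C→A. C is a pyrimidine and A is a purine, so this is a transversion.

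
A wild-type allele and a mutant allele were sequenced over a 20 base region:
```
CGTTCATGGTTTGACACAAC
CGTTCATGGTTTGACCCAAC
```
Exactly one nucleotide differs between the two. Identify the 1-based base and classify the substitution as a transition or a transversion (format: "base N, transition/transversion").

base 16, transversion

The sequences differ only at base 16: A→C (purine→pyrimidine), a transversion.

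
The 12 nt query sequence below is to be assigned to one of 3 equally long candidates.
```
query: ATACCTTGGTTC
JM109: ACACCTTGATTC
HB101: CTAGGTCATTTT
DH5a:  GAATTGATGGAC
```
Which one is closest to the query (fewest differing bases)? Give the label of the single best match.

JM109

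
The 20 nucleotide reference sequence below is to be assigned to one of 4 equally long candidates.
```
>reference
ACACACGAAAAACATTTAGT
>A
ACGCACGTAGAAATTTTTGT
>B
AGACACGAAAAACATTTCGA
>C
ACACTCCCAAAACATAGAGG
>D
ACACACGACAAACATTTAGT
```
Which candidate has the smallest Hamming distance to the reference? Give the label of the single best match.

Hamming distances to reference — A: 6; B: 3; C: 6; D: 1.
Smallest is D with 1 mismatch.

D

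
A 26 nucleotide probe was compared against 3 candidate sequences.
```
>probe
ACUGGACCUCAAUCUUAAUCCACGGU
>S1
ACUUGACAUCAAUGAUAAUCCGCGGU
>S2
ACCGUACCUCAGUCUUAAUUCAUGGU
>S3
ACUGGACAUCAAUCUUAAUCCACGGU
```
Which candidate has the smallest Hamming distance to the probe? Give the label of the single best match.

S1 differs at 5 sites; S2 differs at 5 sites; S3 differs at 1 site. The closest is S3.

S3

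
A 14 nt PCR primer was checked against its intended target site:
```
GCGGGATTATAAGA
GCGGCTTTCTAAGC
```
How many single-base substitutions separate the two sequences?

4

Mismatches (1-based): position 5: G→C; position 6: A→T; position 9: A→C; position 14: A→C.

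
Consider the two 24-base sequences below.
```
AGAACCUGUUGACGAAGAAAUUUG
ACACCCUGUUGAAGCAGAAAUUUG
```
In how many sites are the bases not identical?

Mismatches (1-based): site 2: G→C; site 4: A→C; site 13: C→A; site 15: A→C.

4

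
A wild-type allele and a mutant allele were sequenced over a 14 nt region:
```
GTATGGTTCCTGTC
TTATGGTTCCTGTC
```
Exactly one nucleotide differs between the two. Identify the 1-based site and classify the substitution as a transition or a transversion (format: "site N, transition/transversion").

The sequences differ only at site 1: G→T (purine→pyrimidine), a transversion.

site 1, transversion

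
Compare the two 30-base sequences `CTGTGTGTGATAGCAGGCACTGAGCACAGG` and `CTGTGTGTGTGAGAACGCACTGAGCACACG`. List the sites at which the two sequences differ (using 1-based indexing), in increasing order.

10, 11, 14, 16, 29

Differences at site 10 (A→T), site 11 (T→G), site 14 (C→A), site 16 (G→C), site 29 (G→C).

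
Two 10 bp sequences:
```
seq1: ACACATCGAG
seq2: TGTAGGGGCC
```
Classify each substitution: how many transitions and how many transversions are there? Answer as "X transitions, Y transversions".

1 transition, 8 transversions

Transitions (purine↔purine or pyrimidine↔pyrimidine): 5 A→G.
Transversions (purine↔pyrimidine): 1 A→T, 2 C→G, 3 A→T, 4 C→A, 6 T→G, 7 C→G, 9 A→C, 10 G→C.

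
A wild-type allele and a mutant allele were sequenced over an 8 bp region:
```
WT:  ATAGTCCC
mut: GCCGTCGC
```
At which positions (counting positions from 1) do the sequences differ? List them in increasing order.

1, 2, 3, 7

Scanning 1-based: 1: A/G; 2: T/C; 3: A/C; 7: C/G.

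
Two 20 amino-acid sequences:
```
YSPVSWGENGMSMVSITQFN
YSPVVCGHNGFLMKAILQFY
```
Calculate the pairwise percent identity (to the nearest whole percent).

Mismatches at positions 5, 6, 8, 11, 12, 14, 15, 17, 20 (1-based): 9 of 20.
Identical positions: 11/20 = 55% → 55%.

55%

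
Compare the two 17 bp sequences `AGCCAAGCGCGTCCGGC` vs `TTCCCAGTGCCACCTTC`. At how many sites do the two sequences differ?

Comparing position by position, 8 sites differ: 1 (A/T), 2 (G/T), 5 (A/C), 8 (C/T), 11 (G/C), 12 (T/A), 15 (G/T), 16 (G/T).

8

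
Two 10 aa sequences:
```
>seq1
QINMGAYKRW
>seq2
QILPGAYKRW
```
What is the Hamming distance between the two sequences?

The sequences differ at positions 3, 4 (1-based) — 2 in total.

2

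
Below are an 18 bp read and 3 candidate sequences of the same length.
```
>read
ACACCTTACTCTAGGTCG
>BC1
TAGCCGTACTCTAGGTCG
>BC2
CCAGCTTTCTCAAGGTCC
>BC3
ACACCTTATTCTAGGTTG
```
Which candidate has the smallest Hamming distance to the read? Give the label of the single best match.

Hamming distances to read — BC1: 4; BC2: 5; BC3: 2.
Smallest is BC3 with 2 mismatches.

BC3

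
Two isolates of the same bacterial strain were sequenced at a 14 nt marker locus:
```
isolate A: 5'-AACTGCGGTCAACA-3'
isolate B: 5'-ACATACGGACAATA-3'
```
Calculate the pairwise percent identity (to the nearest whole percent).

Mismatches at positions 2, 3, 5, 9, 13 (1-based): 5 of 14.
Identical positions: 9/14 = 64.29% → 64%.

64%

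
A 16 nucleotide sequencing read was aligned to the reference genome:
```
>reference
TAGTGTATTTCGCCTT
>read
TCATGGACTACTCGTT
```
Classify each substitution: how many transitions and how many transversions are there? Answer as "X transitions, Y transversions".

Mismatches (1-based):
base 2: A→C (purine→pyrimidine, transversion)
base 3: G→A (purine→purine, transition)
base 6: T→G (pyrimidine→purine, transversion)
base 8: T→C (pyrimidine→pyrimidine, transition)
base 10: T→A (pyrimidine→purine, transversion)
base 12: G→T (purine→pyrimidine, transversion)
base 14: C→G (pyrimidine→purine, transversion)

2 transitions, 5 transversions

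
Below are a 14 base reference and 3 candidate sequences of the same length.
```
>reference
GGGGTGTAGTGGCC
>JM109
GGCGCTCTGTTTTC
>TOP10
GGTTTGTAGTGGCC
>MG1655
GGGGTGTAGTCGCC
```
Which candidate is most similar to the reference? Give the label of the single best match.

Hamming distances to reference — JM109: 8; TOP10: 2; MG1655: 1.
Smallest is MG1655 with 1 mismatch.

MG1655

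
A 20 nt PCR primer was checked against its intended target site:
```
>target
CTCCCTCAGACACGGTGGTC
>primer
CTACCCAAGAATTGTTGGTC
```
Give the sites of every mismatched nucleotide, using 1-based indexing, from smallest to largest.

Differences at site 3 (C→A), site 6 (T→C), site 7 (C→A), site 11 (C→A), site 12 (A→T), site 13 (C→T), site 15 (G→T).

3, 6, 7, 11, 12, 13, 15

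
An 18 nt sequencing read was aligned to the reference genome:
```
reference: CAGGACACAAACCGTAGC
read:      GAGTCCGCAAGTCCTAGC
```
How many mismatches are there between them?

7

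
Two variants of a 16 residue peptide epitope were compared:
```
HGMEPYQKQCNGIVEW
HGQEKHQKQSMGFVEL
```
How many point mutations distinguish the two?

7

Comparing position by position, 7 residues differ: 3 (M/Q), 5 (P/K), 6 (Y/H), 10 (C/S), 11 (N/M), 13 (I/F), 16 (W/L).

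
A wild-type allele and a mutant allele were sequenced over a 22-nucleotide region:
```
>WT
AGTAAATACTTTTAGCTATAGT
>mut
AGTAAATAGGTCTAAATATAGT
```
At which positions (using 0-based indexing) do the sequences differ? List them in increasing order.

Scanning 0-based: 8: C/G; 9: T/G; 11: T/C; 14: G/A; 15: C/A.

8, 9, 11, 14, 15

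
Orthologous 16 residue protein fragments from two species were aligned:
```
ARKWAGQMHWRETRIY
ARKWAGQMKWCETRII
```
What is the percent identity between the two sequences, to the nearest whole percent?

Mismatches at positions 9, 11, 16 (1-based): 3 of 16.
Identical positions: 13/16 = 81.25% → 81%.

81%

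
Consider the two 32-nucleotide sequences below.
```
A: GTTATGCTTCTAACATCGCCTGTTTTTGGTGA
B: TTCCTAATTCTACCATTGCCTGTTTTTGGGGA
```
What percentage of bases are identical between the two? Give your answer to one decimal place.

75.0%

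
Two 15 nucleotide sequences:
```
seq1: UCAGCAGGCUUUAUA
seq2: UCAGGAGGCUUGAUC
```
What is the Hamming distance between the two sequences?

3

The sequences differ at sites 5, 12, 15 (1-based) — 3 in total.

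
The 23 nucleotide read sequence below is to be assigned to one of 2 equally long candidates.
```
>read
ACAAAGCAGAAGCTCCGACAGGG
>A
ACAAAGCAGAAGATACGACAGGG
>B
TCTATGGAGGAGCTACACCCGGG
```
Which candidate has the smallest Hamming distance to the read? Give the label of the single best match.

A

A differs at 2 positions; B differs at 9 positions. The closest is A.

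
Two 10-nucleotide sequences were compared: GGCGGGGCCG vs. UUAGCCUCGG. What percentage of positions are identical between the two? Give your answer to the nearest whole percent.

Mismatches at positions 1, 2, 3, 5, 6, 7, 9 (1-based): 7 of 10.
Identical positions: 3/10 = 30% → 30%.

30%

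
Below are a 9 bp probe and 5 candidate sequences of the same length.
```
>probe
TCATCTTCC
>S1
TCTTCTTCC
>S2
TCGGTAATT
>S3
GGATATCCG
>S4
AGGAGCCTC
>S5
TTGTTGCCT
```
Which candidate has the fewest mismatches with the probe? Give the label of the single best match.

S1 differs at 1 site; S2 differs at 7 sites; S3 differs at 5 sites; S4 differs at 8 sites; S5 differs at 6 sites. The closest is S1.

S1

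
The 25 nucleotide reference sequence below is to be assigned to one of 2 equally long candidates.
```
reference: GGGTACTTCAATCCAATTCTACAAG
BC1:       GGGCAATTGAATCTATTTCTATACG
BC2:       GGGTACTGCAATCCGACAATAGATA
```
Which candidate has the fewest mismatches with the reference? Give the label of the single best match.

BC1 differs at 7 sites; BC2 differs at 8 sites. The closest is BC1.

BC1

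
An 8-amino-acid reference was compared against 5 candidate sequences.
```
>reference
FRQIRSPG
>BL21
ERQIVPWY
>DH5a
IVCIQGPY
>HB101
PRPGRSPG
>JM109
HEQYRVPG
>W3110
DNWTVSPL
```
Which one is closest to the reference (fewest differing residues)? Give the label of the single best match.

HB101

BL21 differs at 5 residues; DH5a differs at 6 residues; HB101 differs at 3 residues; JM109 differs at 4 residues; W3110 differs at 6 residues. The closest is HB101.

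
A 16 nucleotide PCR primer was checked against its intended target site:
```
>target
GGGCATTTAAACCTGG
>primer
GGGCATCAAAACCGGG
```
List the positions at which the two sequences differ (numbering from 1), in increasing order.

Scanning 1-based: 7: T/C; 8: T/A; 14: T/G.

7, 8, 14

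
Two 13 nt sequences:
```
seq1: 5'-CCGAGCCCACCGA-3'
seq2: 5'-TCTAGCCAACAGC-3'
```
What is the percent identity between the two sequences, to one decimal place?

61.5%

Mismatches at positions 1, 3, 8, 11, 13 (1-based): 5 of 13.
Identical positions: 8/13 = 61.54% → 61.5%.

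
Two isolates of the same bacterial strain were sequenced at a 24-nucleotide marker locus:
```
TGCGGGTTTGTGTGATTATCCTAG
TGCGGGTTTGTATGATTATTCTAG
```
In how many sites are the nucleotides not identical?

2

Mismatches (1-based): site 12: G→A; site 20: C→T.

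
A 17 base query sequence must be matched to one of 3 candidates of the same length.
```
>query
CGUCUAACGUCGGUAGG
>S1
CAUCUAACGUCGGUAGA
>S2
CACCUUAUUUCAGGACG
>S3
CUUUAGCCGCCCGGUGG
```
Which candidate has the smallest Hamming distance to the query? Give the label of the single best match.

S1

Hamming distances to query — S1: 2; S2: 8; S3: 9.
Smallest is S1 with 2 mismatches.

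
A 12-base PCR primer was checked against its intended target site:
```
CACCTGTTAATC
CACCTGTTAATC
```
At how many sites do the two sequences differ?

0

No positions differ; the sequences are identical.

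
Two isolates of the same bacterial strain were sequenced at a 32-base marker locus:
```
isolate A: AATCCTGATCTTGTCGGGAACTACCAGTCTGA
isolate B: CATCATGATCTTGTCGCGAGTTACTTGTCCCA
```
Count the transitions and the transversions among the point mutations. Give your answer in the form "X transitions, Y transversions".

Transitions (purine↔purine or pyrimidine↔pyrimidine): 20 A→G, 21 C→T, 25 C→T, 30 T→C.
Transversions (purine↔pyrimidine): 1 A→C, 5 C→A, 17 G→C, 26 A→T, 31 G→C.

4 transitions, 5 transversions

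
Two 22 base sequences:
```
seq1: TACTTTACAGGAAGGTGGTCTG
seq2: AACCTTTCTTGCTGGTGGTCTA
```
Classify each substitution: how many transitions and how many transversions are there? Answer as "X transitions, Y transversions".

Transitions (purine↔purine or pyrimidine↔pyrimidine): 4 T→C, 22 G→A.
Transversions (purine↔pyrimidine): 1 T→A, 7 A→T, 9 A→T, 10 G→T, 12 A→C, 13 A→T.

2 transitions, 6 transversions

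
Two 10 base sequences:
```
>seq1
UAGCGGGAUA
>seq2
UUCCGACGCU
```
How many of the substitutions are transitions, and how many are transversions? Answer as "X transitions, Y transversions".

Transitions (purine↔purine or pyrimidine↔pyrimidine): 6 G→A, 8 A→G, 9 U→C.
Transversions (purine↔pyrimidine): 2 A→U, 3 G→C, 7 G→C, 10 A→U.

3 transitions, 4 transversions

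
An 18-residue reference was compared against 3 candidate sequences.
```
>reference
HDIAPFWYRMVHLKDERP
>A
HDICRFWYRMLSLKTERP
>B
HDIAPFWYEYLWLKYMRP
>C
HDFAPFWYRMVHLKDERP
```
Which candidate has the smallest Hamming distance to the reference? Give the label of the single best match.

A differs at 5 residues; B differs at 6 residues; C differs at 1 residue. The closest is C.

C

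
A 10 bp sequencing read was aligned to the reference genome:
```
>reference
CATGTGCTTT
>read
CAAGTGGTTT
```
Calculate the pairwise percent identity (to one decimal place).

2 positions differ (3, 7), so 8 of 10 match: 8/10 = 80%.

80.0%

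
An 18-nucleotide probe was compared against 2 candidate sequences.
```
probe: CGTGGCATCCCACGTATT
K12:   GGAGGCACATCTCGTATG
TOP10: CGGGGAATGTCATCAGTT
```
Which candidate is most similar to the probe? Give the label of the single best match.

K12 differs at 7 bases; TOP10 differs at 8 bases. The closest is K12.

K12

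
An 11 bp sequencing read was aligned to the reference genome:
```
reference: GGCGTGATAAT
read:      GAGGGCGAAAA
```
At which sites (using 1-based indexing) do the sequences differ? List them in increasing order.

Scanning 1-based: 2: G/A; 3: C/G; 5: T/G; 6: G/C; 7: A/G; 8: T/A; 11: T/A.

2, 3, 5, 6, 7, 8, 11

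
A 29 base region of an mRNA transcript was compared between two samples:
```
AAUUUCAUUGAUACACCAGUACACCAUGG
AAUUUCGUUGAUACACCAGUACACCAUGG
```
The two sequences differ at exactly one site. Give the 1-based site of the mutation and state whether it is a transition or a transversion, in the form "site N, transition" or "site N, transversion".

site 7, transition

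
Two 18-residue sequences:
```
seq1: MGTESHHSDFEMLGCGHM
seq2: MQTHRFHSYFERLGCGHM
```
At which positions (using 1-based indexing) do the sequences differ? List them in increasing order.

2, 4, 5, 6, 9, 12

Differences at position 2 (G→Q), position 4 (E→H), position 5 (S→R), position 6 (H→F), position 9 (D→Y), position 12 (M→R).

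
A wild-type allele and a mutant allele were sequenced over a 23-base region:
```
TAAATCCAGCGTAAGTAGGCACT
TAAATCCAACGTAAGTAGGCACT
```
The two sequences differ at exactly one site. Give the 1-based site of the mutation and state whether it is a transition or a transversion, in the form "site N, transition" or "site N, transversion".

site 9, transition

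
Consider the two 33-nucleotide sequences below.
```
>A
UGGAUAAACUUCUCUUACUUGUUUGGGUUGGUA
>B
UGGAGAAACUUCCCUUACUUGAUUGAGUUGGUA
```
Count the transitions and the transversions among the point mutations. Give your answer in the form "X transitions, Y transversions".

2 transitions, 2 transversions

Transitions (purine↔purine or pyrimidine↔pyrimidine): 13 U→C, 26 G→A.
Transversions (purine↔pyrimidine): 5 U→G, 22 U→A.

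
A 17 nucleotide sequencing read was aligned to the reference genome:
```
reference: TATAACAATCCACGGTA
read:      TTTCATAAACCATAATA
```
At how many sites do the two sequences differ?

7

Mismatches (1-based): site 2: A→T; site 4: A→C; site 6: C→T; site 9: T→A; site 13: C→T; site 14: G→A; site 15: G→A.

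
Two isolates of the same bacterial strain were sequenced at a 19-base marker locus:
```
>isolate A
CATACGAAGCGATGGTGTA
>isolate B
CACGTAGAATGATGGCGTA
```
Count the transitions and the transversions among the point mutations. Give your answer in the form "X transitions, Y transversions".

Mismatches (1-based):
site 3: T→C (pyrimidine→pyrimidine, transition)
site 4: A→G (purine→purine, transition)
site 5: C→T (pyrimidine→pyrimidine, transition)
site 6: G→A (purine→purine, transition)
site 7: A→G (purine→purine, transition)
site 9: G→A (purine→purine, transition)
site 10: C→T (pyrimidine→pyrimidine, transition)
site 16: T→C (pyrimidine→pyrimidine, transition)

8 transitions, 0 transversions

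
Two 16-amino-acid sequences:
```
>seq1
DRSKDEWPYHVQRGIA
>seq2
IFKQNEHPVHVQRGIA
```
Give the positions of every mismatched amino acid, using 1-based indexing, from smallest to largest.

1, 2, 3, 4, 5, 7, 9

Scanning 1-based: 1: D/I; 2: R/F; 3: S/K; 4: K/Q; 5: D/N; 7: W/H; 9: Y/V.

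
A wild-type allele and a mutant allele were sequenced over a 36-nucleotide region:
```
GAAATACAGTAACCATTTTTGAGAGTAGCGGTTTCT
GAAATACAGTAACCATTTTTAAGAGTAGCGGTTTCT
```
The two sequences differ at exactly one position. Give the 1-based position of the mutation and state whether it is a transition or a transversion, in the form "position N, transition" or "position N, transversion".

The sequences differ only at position 21: G→A (purine→purine), a transition.

position 21, transition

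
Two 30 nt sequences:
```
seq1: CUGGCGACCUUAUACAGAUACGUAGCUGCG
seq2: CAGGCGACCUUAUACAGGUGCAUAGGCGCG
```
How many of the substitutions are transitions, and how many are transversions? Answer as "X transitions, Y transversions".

Transitions (purine↔purine or pyrimidine↔pyrimidine): 18 A→G, 20 A→G, 22 G→A, 27 U→C.
Transversions (purine↔pyrimidine): 2 U→A, 26 C→G.

4 transitions, 2 transversions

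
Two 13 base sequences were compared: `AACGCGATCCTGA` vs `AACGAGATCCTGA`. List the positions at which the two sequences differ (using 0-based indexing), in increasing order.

4

Scanning 0-based: 4: C/A.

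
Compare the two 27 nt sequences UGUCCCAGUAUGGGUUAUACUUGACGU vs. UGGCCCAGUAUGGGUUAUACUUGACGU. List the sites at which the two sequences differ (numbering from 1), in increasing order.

Scanning 1-based: 3: U/G.

3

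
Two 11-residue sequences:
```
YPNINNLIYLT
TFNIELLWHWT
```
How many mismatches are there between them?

Mismatches (1-based): position 1: Y→T; position 2: P→F; position 5: N→E; position 6: N→L; position 8: I→W; position 9: Y→H; position 10: L→W.

7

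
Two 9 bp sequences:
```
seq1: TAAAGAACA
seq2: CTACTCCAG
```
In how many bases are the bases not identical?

8

The sequences differ at bases 1, 2, 4, 5, 6, 7, 8, 9 (1-based) — 8 in total.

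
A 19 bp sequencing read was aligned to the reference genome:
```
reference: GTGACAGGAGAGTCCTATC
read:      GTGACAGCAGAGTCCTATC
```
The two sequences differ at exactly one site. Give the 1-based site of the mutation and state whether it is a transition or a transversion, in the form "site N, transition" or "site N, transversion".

site 8, transversion

The sequences differ only at site 8: G→C (purine→pyrimidine), a transversion.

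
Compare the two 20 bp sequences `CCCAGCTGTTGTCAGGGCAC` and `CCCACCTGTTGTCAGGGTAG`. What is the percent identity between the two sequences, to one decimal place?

85.0%

Mismatches at positions 5, 18, 20 (1-based): 3 of 20.
Identical positions: 17/20 = 85% → 85.0%.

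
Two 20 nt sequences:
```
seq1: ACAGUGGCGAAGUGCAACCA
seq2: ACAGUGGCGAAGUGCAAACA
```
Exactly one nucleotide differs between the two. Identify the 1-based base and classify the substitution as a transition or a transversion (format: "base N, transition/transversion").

The sequences differ only at base 18: C→A (pyrimidine→purine), a transversion.

base 18, transversion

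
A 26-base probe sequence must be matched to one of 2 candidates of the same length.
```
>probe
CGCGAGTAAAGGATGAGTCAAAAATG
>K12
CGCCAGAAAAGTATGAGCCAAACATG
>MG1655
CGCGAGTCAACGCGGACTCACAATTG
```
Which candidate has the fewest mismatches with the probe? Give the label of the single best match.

K12

Hamming distances to probe — K12: 5; MG1655: 7.
Smallest is K12 with 5 mismatches.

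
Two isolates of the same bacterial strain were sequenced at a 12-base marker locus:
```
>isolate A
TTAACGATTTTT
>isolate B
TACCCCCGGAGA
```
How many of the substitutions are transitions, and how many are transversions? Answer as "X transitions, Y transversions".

0 transitions, 10 transversions

Mismatches (1-based):
site 2: T→A (pyrimidine→purine, transversion)
site 3: A→C (purine→pyrimidine, transversion)
site 4: A→C (purine→pyrimidine, transversion)
site 6: G→C (purine→pyrimidine, transversion)
site 7: A→C (purine→pyrimidine, transversion)
site 8: T→G (pyrimidine→purine, transversion)
site 9: T→G (pyrimidine→purine, transversion)
site 10: T→A (pyrimidine→purine, transversion)
site 11: T→G (pyrimidine→purine, transversion)
site 12: T→A (pyrimidine→purine, transversion)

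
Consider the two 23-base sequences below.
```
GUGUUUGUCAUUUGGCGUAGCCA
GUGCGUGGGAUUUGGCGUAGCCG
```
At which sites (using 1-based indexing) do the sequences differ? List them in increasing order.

4, 5, 8, 9, 23

Scanning 1-based: 4: U/C; 5: U/G; 8: U/G; 9: C/G; 23: A/G.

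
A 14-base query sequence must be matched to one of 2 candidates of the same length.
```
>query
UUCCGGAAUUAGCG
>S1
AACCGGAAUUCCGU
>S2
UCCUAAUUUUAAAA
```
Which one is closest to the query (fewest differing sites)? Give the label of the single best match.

Hamming distances to query — S1: 6; S2: 9.
Smallest is S1 with 6 mismatches.

S1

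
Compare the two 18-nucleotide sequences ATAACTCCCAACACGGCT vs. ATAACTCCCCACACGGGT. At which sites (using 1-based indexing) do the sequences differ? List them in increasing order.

Differences at site 10 (A→C), site 17 (C→G).

10, 17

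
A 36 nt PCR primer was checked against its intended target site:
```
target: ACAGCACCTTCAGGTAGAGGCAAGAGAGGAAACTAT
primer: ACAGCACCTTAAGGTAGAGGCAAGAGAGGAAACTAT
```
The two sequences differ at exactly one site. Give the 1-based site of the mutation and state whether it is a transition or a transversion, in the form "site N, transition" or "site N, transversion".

The sequences differ only at site 11: C→A (pyrimidine→purine), a transversion.

site 11, transversion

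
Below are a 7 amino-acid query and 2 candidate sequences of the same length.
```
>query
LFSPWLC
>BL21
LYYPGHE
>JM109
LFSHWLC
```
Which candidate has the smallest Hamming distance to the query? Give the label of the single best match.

JM109

Hamming distances to query — BL21: 5; JM109: 1.
Smallest is JM109 with 1 mismatch.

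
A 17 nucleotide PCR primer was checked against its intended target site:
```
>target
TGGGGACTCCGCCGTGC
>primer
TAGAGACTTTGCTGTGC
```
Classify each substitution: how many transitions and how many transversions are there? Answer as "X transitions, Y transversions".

5 transitions, 0 transversions

Mismatches (1-based):
position 2: G→A (purine→purine, transition)
position 4: G→A (purine→purine, transition)
position 9: C→T (pyrimidine→pyrimidine, transition)
position 10: C→T (pyrimidine→pyrimidine, transition)
position 13: C→T (pyrimidine→pyrimidine, transition)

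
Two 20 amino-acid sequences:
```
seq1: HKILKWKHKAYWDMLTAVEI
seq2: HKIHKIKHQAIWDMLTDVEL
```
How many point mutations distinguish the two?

6

Comparing position by position, 6 positions differ: 4 (L/H), 6 (W/I), 9 (K/Q), 11 (Y/I), 17 (A/D), 20 (I/L).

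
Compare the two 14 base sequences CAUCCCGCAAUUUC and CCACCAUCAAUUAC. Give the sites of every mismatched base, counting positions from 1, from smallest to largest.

Scanning 1-based: 2: A/C; 3: U/A; 6: C/A; 7: G/U; 13: U/A.

2, 3, 6, 7, 13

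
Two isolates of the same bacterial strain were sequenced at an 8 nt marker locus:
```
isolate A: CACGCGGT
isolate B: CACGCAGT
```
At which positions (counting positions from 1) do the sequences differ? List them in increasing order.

6

Differences at position 6 (G→A).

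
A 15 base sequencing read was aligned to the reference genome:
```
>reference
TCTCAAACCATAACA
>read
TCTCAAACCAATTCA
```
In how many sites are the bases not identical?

Comparing position by position, 3 sites differ: 11 (T/A), 12 (A/T), 13 (A/T).

3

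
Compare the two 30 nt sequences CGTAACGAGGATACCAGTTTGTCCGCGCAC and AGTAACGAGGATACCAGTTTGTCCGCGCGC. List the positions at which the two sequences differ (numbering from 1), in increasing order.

Scanning 1-based: 1: C/A; 29: A/G.

1, 29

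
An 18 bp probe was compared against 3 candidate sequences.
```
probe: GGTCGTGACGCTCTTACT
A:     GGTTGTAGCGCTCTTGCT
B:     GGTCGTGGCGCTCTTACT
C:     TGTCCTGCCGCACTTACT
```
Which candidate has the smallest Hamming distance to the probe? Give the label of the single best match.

A differs at 4 sites; B differs at 1 site; C differs at 4 sites. The closest is B.

B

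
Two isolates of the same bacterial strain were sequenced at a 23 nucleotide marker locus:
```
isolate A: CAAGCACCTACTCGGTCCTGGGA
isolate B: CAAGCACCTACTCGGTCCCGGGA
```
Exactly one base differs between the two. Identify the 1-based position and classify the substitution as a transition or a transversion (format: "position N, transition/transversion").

position 19, transition

Position 19 changes T→C. T is a pyrimidine and C is a pyrimidine, so this is a transition.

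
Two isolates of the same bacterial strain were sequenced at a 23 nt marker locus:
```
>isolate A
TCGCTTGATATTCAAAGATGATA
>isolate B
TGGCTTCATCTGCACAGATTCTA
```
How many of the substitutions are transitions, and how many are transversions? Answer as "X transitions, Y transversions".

Mismatches (1-based):
position 2: C→G (pyrimidine→purine, transversion)
position 7: G→C (purine→pyrimidine, transversion)
position 10: A→C (purine→pyrimidine, transversion)
position 12: T→G (pyrimidine→purine, transversion)
position 15: A→C (purine→pyrimidine, transversion)
position 20: G→T (purine→pyrimidine, transversion)
position 21: A→C (purine→pyrimidine, transversion)

0 transitions, 7 transversions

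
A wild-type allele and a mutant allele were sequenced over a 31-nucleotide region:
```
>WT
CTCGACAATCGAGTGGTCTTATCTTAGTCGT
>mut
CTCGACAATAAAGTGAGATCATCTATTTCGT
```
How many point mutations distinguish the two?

9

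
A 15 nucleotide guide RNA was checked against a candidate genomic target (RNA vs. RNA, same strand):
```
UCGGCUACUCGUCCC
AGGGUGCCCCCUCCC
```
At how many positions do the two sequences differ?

Comparing position by position, 7 positions differ: 1 (U/A), 2 (C/G), 5 (C/U), 6 (U/G), 7 (A/C), 9 (U/C), 11 (G/C).

7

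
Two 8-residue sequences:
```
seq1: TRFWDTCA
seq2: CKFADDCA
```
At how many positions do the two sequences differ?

Comparing position by position, 4 positions differ: 1 (T/C), 2 (R/K), 4 (W/A), 6 (T/D).

4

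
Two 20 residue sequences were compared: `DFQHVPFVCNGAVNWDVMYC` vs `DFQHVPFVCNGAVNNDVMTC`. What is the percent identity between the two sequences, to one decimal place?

90.0%

Mismatches at positions 15, 19 (1-based): 2 of 20.
Identical positions: 18/20 = 90% → 90.0%.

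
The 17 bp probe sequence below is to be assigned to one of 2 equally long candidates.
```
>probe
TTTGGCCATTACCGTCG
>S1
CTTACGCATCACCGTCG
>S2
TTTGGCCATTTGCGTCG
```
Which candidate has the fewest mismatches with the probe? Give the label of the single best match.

S1 differs at 5 positions; S2 differs at 2 positions. The closest is S2.

S2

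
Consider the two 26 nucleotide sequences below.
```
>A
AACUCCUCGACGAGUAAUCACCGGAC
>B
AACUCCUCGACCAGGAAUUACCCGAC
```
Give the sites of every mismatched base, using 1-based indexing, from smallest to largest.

Differences at site 12 (G→C), site 15 (U→G), site 19 (C→U), site 23 (G→C).

12, 15, 19, 23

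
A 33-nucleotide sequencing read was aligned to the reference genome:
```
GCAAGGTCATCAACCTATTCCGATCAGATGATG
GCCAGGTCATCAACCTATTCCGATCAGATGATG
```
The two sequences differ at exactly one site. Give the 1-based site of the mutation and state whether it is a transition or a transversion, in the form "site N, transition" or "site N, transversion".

The sequences differ only at site 3: A→C (purine→pyrimidine), a transversion.

site 3, transversion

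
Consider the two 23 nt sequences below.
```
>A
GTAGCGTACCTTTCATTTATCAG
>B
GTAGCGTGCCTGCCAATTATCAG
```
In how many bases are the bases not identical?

Comparing position by position, 4 bases differ: 8 (A/G), 12 (T/G), 13 (T/C), 16 (T/A).

4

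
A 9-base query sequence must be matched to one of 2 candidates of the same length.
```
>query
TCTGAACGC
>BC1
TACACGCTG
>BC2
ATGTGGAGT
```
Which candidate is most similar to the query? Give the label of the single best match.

Hamming distances to query — BC1: 7; BC2: 8.
Smallest is BC1 with 7 mismatches.

BC1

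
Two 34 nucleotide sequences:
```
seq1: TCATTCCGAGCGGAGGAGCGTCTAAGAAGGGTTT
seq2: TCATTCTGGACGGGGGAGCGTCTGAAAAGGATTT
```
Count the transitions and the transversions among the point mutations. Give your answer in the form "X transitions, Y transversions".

7 transitions, 0 transversions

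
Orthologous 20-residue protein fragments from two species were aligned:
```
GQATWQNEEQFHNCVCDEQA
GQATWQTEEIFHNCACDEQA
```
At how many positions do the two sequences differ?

The sequences differ at positions 7, 10, 15 (1-based) — 3 in total.

3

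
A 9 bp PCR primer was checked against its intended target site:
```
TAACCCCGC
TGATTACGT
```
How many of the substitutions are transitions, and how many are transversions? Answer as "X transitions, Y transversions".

4 transitions, 1 transversion

Mismatches (1-based):
site 2: A→G (purine→purine, transition)
site 4: C→T (pyrimidine→pyrimidine, transition)
site 5: C→T (pyrimidine→pyrimidine, transition)
site 6: C→A (pyrimidine→purine, transversion)
site 9: C→T (pyrimidine→pyrimidine, transition)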